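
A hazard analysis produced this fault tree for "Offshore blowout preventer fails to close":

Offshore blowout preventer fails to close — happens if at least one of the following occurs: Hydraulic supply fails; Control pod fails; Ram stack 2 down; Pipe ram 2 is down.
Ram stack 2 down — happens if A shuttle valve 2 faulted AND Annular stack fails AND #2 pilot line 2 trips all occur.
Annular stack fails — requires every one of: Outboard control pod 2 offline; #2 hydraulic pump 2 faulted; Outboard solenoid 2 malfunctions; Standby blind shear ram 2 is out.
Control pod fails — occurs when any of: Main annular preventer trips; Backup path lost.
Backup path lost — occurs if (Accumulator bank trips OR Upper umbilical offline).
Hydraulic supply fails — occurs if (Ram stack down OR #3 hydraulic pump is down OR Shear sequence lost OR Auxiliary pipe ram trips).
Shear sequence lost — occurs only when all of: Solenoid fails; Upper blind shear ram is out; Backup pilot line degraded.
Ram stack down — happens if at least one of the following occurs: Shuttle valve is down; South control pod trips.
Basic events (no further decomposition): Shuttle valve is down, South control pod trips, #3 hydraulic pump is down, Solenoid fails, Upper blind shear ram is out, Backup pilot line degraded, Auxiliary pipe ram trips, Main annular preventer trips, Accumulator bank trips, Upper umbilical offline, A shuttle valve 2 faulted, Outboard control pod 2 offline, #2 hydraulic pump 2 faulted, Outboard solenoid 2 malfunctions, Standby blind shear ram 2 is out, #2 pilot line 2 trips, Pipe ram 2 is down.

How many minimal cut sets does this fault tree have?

Ram stack down [OR]: union of children's cut sets → 2 cut set(s).
Shear sequence lost [AND]: one cut set from each child combined → 1 × 1 × 1 = 1 cut set(s).
Hydraulic supply fails [OR]: union of children's cut sets → 5 cut set(s).
Backup path lost [OR]: union of children's cut sets → 2 cut set(s).
Control pod fails [OR]: union of children's cut sets → 3 cut set(s).
Annular stack fails [AND]: one cut set from each child combined → 1 × 1 × 1 × 1 = 1 cut set(s).
Ram stack 2 down [AND]: one cut set from each child combined → 1 × 1 × 1 = 1 cut set(s).
Offshore blowout preventer fails to close [OR]: union of children's cut sets → 10 cut set(s).
Minimal cut sets: {Shuttle valve is down}; {South control pod trips}; {#3 hydraulic pump is down}; {Backup pilot line degraded, Solenoid fails, Upper blind shear ram is out}; {Auxiliary pipe ram trips}; {Main annular preventer trips}; {Accumulator bank trips}; {Upper umbilical offline}; {#2 hydraulic pump 2 faulted, #2 pilot line 2 trips, A shuttle valve 2 faulted, Outboard control pod 2 offline, Outboard solenoid 2 malfunctions, Standby blind shear ram 2 is out}; {Pipe ram 2 is down}.

10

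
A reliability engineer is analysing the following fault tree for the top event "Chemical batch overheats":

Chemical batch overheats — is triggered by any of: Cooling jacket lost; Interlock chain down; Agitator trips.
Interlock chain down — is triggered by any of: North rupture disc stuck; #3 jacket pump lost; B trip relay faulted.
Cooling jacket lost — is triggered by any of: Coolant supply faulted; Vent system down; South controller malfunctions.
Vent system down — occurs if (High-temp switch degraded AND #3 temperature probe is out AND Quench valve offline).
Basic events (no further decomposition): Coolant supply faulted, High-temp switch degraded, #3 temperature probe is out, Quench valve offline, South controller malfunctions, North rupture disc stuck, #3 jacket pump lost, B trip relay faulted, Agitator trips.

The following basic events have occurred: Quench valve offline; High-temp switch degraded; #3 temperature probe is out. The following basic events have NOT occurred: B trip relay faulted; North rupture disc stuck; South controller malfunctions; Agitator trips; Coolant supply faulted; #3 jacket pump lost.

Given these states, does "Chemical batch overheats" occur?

Vent system down [AND]: High-temp switch degraded=occurs, #3 temperature probe is out=occurs, Quench valve offline=occurs → all inputs occur → occurs.
Cooling jacket lost [OR]: Coolant supply faulted=not, Vent system down=occurs, South controller malfunctions=not → at least one input occurs → occurs.
Interlock chain down [OR]: North rupture disc stuck=not, #3 jacket pump lost=not, B trip relay faulted=not → no input occurs → does not occur.
Chemical batch overheats [OR]: Cooling jacket lost=occurs, Interlock chain down=not, Agitator trips=not → at least one input occurs → occurs.

Yes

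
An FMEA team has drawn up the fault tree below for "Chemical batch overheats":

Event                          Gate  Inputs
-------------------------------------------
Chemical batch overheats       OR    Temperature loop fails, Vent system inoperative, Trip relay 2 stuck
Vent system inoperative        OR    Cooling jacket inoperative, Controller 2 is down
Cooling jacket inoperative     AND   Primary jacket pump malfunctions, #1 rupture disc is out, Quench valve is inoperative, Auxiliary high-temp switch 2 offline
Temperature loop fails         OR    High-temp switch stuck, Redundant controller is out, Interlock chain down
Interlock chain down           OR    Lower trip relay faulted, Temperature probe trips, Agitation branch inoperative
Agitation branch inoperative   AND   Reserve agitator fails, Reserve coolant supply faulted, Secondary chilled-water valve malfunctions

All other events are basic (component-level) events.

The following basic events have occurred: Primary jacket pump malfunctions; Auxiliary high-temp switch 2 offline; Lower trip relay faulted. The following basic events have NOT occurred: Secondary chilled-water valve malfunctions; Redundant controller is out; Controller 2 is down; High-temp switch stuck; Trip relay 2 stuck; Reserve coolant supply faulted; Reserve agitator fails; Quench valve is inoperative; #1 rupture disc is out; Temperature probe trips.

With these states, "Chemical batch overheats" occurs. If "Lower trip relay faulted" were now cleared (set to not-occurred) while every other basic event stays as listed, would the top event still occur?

Counterfactual: set "Lower trip relay faulted" to not occurred.
Agitation branch inoperative [AND]: Reserve agitator fails=not, Reserve coolant supply faulted=not, Secondary chilled-water valve malfunctions=not → not all inputs occur → does not occur.
Interlock chain down [OR]: Lower trip relay faulted=not, Temperature probe trips=not, Agitation branch inoperative=not → no input occurs → does not occur.
Temperature loop fails [OR]: High-temp switch stuck=not, Redundant controller is out=not, Interlock chain down=not → no input occurs → does not occur.
Cooling jacket inoperative [AND]: Primary jacket pump malfunctions=occurs, #1 rupture disc is out=not, Quench valve is inoperative=not, Auxiliary high-temp switch 2 offline=occurs → not all inputs occur → does not occur.
Vent system inoperative [OR]: Cooling jacket inoperative=not, Controller 2 is down=not → no input occurs → does not occur.
Chemical batch overheats [OR]: Temperature loop fails=not, Vent system inoperative=not, Trip relay 2 stuck=not → no input occurs → does not occur.

No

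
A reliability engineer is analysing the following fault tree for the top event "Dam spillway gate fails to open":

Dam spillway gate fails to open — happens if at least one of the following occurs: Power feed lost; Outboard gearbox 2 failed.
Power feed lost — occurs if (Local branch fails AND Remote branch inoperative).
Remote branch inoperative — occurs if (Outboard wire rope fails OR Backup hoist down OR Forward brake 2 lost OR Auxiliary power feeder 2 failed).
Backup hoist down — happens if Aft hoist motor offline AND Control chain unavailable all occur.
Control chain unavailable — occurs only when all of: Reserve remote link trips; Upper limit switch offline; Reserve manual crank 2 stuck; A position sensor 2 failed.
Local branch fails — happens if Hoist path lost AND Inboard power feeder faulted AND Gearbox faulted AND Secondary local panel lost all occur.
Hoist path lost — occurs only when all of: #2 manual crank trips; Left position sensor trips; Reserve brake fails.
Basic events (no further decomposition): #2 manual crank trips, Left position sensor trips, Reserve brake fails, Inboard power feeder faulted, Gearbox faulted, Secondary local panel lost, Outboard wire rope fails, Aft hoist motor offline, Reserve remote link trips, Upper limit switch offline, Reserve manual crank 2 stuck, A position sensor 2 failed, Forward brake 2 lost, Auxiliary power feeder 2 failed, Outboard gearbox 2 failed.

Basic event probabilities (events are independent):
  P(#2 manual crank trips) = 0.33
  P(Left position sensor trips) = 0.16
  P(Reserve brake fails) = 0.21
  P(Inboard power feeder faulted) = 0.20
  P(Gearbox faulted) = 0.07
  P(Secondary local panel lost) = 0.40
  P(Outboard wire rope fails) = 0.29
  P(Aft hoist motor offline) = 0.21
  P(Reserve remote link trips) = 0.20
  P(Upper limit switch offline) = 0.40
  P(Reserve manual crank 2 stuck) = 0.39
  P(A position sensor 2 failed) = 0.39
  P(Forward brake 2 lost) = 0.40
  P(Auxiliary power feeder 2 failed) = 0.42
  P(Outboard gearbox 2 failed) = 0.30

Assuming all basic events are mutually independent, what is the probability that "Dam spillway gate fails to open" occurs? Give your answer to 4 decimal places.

P(Hoist path lost) [AND] = 0.33 × 0.16 × 0.21 = 0.011088
P(Local branch fails) [AND] = 0.011088 × 0.20 × 0.07 × 0.40 = 0.000062
P(Control chain unavailable) [AND] = 0.20 × 0.40 × 0.39 × 0.39 = 0.012168
P(Backup hoist down) [AND] = 0.21 × 0.012168 = 0.002555
P(Remote branch inoperative) [OR] = 1 − (1−0.29) × (1−0.002555) × (1−0.40) × (1−0.42) = 0.753551
P(Power feed lost) [AND] = 0.000062 × 0.753551 = 0.000047
P(Dam spillway gate fails to open) [OR] = 1 − (1−0.000047) × (1−0.30) = 0.300033
Rounded to 4 decimal places: P(Dam spillway gate fails to open) ≈ 0.3000.

0.3000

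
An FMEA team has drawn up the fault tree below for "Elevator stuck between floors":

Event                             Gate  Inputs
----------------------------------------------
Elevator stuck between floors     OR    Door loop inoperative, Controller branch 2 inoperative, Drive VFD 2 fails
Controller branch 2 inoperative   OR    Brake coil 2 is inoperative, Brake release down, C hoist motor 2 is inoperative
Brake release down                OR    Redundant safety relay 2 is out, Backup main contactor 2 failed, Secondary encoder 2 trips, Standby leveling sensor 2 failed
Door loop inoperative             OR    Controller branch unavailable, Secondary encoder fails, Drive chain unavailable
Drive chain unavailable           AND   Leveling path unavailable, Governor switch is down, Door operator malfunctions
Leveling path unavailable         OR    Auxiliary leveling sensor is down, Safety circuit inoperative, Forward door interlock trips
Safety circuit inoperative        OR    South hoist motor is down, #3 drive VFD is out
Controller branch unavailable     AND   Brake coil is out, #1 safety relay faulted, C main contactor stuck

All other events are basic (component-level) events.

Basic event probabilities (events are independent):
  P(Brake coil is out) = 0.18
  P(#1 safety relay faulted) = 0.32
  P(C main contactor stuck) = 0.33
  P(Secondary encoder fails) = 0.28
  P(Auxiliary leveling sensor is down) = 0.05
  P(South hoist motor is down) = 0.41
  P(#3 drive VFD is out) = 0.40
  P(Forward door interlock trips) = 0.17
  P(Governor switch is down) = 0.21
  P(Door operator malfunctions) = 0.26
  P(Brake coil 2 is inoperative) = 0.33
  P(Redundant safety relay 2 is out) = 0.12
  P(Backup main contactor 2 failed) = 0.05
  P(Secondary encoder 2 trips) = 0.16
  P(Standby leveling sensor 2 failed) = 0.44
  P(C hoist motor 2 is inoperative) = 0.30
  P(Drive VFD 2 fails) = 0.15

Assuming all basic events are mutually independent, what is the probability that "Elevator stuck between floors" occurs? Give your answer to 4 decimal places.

P(Controller branch unavailable) [AND] = 0.18 × 0.32 × 0.33 = 0.019008
P(Safety circuit inoperative) [OR] = 1 − (1−0.41) × (1−0.40) = 0.646000
P(Leveling path unavailable) [OR] = 1 − (1−0.05) × (1−0.646000) × (1−0.17) = 0.720871
P(Drive chain unavailable) [AND] = 0.720871 × 0.21 × 0.26 = 0.039360
P(Door loop inoperative) [OR] = 1 − (1−0.019008) × (1−0.28) × (1−0.039360) = 0.321486
P(Brake release down) [OR] = 1 − (1−0.12) × (1−0.05) × (1−0.16) × (1−0.44) = 0.606746
P(Controller branch 2 inoperative) [OR] = 1 − (1−0.33) × (1−0.606746) × (1−0.30) = 0.815564
P(Elevator stuck between floors) [OR] = 1 − (1−0.321486) × (1−0.815564) × (1−0.15) = 0.893629
Rounded to 4 decimal places: P(Elevator stuck between floors) ≈ 0.8936.

0.8936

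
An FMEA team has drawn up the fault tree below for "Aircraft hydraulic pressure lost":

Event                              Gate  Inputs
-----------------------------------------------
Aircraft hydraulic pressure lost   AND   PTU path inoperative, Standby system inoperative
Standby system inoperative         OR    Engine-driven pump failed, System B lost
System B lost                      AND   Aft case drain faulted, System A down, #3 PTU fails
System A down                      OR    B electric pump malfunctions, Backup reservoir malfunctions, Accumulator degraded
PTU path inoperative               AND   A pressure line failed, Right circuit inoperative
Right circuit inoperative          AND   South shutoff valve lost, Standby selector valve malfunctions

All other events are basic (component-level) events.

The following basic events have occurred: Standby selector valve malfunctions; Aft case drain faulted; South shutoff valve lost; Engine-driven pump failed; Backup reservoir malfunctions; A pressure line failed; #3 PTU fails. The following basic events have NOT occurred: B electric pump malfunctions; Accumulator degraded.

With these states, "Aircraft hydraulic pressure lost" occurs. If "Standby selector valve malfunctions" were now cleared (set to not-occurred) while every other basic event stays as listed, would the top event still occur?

Counterfactual: set "Standby selector valve malfunctions" to not occurred.
Right circuit inoperative [AND]: South shutoff valve lost=occurs, Standby selector valve malfunctions=not → not all inputs occur → does not occur.
PTU path inoperative [AND]: A pressure line failed=occurs, Right circuit inoperative=not → not all inputs occur → does not occur.
System A down [OR]: B electric pump malfunctions=not, Backup reservoir malfunctions=occurs, Accumulator degraded=not → at least one input occurs → occurs.
System B lost [AND]: Aft case drain faulted=occurs, System A down=occurs, #3 PTU fails=occurs → all inputs occur → occurs.
Standby system inoperative [OR]: Engine-driven pump failed=occurs, System B lost=occurs → at least one input occurs → occurs.
Aircraft hydraulic pressure lost [AND]: PTU path inoperative=not, Standby system inoperative=occurs → not all inputs occur → does not occur.

No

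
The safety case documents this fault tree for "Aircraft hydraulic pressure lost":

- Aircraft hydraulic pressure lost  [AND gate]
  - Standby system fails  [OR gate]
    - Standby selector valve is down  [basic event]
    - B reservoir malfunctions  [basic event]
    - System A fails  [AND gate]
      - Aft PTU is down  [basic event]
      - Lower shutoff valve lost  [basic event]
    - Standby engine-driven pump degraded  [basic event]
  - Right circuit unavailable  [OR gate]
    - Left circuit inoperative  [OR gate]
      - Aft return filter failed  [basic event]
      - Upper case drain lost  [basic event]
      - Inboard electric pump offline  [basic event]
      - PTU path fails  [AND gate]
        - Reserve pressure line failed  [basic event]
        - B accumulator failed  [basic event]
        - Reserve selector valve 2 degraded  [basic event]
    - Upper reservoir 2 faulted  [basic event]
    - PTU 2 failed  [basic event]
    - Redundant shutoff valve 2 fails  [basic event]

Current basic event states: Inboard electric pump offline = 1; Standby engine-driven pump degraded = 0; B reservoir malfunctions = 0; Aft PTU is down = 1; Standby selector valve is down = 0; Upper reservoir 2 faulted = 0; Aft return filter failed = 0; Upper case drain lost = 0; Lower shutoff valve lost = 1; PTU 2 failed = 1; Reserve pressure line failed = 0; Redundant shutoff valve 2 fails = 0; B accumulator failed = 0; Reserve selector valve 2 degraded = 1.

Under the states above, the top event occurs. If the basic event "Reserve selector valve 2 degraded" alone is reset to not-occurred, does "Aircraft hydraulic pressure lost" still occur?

Yes

Counterfactual: set "Reserve selector valve 2 degraded" to not occurred.
System A fails [AND]: Aft PTU is down=occurs, Lower shutoff valve lost=occurs → all inputs occur → occurs.
Standby system fails [OR]: Standby selector valve is down=not, B reservoir malfunctions=not, System A fails=occurs, Standby engine-driven pump degraded=not → at least one input occurs → occurs.
PTU path fails [AND]: Reserve pressure line failed=not, B accumulator failed=not, Reserve selector valve 2 degraded=not → not all inputs occur → does not occur.
Left circuit inoperative [OR]: Aft return filter failed=not, Upper case drain lost=not, Inboard electric pump offline=occurs, PTU path fails=not → at least one input occurs → occurs.
Right circuit unavailable [OR]: Left circuit inoperative=occurs, Upper reservoir 2 faulted=not, PTU 2 failed=occurs, Redundant shutoff valve 2 fails=not → at least one input occurs → occurs.
Aircraft hydraulic pressure lost [AND]: Standby system fails=occurs, Right circuit unavailable=occurs → all inputs occur → occurs.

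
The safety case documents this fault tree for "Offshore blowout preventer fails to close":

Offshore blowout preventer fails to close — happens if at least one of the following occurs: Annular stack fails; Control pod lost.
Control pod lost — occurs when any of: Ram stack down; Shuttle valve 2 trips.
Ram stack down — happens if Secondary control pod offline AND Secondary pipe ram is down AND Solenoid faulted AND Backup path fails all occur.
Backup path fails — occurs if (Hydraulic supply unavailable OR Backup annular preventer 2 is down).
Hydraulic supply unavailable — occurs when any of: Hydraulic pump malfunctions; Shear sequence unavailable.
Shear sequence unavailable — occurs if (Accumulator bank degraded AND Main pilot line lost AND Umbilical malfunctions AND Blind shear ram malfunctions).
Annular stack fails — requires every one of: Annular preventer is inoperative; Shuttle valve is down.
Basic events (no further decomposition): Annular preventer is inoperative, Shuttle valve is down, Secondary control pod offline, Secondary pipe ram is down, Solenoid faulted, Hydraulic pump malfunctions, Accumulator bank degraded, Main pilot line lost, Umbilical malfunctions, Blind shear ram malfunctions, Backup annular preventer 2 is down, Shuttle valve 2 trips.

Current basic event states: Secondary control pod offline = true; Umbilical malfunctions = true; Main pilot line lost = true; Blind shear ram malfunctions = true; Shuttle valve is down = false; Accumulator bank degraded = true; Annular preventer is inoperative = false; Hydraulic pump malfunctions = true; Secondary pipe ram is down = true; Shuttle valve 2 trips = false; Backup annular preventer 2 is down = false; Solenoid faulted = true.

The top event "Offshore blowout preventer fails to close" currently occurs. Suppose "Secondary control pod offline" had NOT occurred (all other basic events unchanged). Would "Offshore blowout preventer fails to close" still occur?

No

Counterfactual: set "Secondary control pod offline" to not occurred.
Annular stack fails [AND]: Annular preventer is inoperative=not, Shuttle valve is down=not → not all inputs occur → does not occur.
Shear sequence unavailable [AND]: Accumulator bank degraded=occurs, Main pilot line lost=occurs, Umbilical malfunctions=occurs, Blind shear ram malfunctions=occurs → all inputs occur → occurs.
Hydraulic supply unavailable [OR]: Hydraulic pump malfunctions=occurs, Shear sequence unavailable=occurs → at least one input occurs → occurs.
Backup path fails [OR]: Hydraulic supply unavailable=occurs, Backup annular preventer 2 is down=not → at least one input occurs → occurs.
Ram stack down [AND]: Secondary control pod offline=not, Secondary pipe ram is down=occurs, Solenoid faulted=occurs, Backup path fails=occurs → not all inputs occur → does not occur.
Control pod lost [OR]: Ram stack down=not, Shuttle valve 2 trips=not → no input occurs → does not occur.
Offshore blowout preventer fails to close [OR]: Annular stack fails=not, Control pod lost=not → no input occurs → does not occur.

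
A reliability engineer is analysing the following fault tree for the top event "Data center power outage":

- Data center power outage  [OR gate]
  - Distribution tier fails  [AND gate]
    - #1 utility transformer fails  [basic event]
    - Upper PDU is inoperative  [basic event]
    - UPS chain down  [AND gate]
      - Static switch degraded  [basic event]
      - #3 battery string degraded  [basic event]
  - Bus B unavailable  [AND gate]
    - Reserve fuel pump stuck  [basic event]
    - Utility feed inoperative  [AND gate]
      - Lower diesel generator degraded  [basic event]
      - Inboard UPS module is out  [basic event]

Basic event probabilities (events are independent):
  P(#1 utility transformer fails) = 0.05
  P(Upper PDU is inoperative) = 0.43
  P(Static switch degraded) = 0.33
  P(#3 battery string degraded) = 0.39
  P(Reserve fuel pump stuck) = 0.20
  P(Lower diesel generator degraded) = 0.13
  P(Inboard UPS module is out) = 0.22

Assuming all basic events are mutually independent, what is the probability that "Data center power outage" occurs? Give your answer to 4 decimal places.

0.0085

P(UPS chain down) [AND] = 0.33 × 0.39 = 0.128700
P(Distribution tier fails) [AND] = 0.05 × 0.43 × 0.128700 = 0.002767
P(Utility feed inoperative) [AND] = 0.13 × 0.22 = 0.028600
P(Bus B unavailable) [AND] = 0.20 × 0.028600 = 0.005720
P(Data center power outage) [OR] = 1 − (1−0.002767) × (1−0.005720) = 0.008471
Rounded to 4 decimal places: P(Data center power outage) ≈ 0.0085.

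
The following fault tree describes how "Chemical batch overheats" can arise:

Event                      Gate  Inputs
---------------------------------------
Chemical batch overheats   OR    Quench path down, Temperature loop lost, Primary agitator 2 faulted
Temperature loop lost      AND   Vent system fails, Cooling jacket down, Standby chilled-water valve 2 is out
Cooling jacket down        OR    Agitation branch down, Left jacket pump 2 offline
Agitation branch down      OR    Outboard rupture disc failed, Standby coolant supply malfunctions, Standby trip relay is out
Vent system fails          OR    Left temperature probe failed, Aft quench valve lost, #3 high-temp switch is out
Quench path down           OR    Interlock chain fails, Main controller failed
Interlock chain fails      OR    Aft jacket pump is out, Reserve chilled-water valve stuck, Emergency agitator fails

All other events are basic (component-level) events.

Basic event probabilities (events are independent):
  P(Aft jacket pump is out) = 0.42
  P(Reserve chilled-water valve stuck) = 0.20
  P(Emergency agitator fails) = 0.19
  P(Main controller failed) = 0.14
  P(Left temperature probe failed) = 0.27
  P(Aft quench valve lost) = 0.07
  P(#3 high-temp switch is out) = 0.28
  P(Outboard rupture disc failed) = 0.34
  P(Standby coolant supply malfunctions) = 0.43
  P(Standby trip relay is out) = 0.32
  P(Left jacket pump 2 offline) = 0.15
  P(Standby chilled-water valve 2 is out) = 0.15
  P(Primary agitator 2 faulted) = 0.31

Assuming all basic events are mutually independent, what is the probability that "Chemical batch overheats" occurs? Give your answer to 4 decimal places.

P(Interlock chain fails) [OR] = 1 − (1−0.42) × (1−0.20) × (1−0.19) = 0.624160
P(Quench path down) [OR] = 1 − (1−0.624160) × (1−0.14) = 0.676778
P(Vent system fails) [OR] = 1 − (1−0.27) × (1−0.07) × (1−0.28) = 0.511192
P(Agitation branch down) [OR] = 1 − (1−0.34) × (1−0.43) × (1−0.32) = 0.744184
P(Cooling jacket down) [OR] = 1 − (1−0.744184) × (1−0.15) = 0.782556
P(Temperature loop lost) [AND] = 0.511192 × 0.782556 × 0.15 = 0.060005
P(Chemical batch overheats) [OR] = 1 − (1−0.676778) × (1−0.060005) × (1−0.31) = 0.790359
Rounded to 4 decimal places: P(Chemical batch overheats) ≈ 0.7904.

0.7904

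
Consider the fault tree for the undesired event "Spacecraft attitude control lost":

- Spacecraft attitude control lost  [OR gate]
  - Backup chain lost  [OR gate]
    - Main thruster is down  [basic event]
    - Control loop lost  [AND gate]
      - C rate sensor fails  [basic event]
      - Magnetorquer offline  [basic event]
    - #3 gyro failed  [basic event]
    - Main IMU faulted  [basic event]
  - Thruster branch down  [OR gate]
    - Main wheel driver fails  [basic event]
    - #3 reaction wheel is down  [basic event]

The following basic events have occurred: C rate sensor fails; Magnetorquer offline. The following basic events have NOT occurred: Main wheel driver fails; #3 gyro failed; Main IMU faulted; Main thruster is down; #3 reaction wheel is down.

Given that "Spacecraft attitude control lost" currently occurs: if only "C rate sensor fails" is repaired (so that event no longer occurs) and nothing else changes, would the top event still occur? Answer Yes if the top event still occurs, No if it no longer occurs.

Counterfactual: set "C rate sensor fails" to not occurred.
Control loop lost [AND]: C rate sensor fails=not, Magnetorquer offline=occurs → not all inputs occur → does not occur.
Backup chain lost [OR]: Main thruster is down=not, Control loop lost=not, #3 gyro failed=not, Main IMU faulted=not → no input occurs → does not occur.
Thruster branch down [OR]: Main wheel driver fails=not, #3 reaction wheel is down=not → no input occurs → does not occur.
Spacecraft attitude control lost [OR]: Backup chain lost=not, Thruster branch down=not → no input occurs → does not occur.

No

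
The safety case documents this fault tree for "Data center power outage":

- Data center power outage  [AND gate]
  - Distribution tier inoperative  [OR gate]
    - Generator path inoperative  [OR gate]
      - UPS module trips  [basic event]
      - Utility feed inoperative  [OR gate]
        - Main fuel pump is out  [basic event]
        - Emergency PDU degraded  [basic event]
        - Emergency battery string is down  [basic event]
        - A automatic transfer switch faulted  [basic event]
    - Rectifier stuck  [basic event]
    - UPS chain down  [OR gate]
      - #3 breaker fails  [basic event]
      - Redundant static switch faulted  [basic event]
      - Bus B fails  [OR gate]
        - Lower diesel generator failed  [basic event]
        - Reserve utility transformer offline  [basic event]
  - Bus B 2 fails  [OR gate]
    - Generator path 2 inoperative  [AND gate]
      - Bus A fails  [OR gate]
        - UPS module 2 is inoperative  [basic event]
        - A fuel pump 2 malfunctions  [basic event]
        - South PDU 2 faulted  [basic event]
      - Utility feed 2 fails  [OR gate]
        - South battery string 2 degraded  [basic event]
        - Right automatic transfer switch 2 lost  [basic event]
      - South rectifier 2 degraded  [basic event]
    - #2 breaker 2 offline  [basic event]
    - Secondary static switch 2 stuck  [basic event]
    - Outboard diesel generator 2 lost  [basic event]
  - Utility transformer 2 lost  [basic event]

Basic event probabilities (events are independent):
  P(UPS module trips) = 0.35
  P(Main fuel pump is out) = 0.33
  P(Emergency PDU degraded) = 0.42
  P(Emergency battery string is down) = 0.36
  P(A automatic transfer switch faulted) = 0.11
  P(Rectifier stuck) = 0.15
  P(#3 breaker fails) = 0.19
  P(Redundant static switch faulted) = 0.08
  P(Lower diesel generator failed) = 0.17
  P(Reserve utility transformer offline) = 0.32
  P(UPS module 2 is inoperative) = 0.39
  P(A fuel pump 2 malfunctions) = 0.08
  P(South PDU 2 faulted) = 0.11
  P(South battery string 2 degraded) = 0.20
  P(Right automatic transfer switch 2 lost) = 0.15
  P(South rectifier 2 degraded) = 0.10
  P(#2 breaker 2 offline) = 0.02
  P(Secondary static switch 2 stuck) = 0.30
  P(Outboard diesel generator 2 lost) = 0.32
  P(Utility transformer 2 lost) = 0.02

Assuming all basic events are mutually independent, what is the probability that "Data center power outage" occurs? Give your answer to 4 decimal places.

0.0103

P(Utility feed inoperative) [OR] = 1 − (1−0.33) × (1−0.42) × (1−0.36) × (1−0.11) = 0.778653
P(Generator path inoperative) [OR] = 1 − (1−0.35) × (1−0.778653) = 0.856124
P(Bus B fails) [OR] = 1 − (1−0.17) × (1−0.32) = 0.435600
P(UPS chain down) [OR] = 1 − (1−0.19) × (1−0.08) × (1−0.435600) = 0.579409
P(Distribution tier inoperative) [OR] = 1 − (1−0.856124) × (1−0.15) × (1−0.579409) = 0.948564
P(Bus A fails) [OR] = 1 − (1−0.39) × (1−0.08) × (1−0.11) = 0.500532
P(Utility feed 2 fails) [OR] = 1 − (1−0.20) × (1−0.15) = 0.320000
P(Generator path 2 inoperative) [AND] = 0.500532 × 0.320000 × 0.10 = 0.016017
P(Bus B 2 fails) [OR] = 1 − (1−0.016017) × (1−0.02) × (1−0.30) × (1−0.32) = 0.540992
P(Data center power outage) [AND] = 0.948564 × 0.540992 × 0.02 = 0.010263
Rounded to 4 decimal places: P(Data center power outage) ≈ 0.0103.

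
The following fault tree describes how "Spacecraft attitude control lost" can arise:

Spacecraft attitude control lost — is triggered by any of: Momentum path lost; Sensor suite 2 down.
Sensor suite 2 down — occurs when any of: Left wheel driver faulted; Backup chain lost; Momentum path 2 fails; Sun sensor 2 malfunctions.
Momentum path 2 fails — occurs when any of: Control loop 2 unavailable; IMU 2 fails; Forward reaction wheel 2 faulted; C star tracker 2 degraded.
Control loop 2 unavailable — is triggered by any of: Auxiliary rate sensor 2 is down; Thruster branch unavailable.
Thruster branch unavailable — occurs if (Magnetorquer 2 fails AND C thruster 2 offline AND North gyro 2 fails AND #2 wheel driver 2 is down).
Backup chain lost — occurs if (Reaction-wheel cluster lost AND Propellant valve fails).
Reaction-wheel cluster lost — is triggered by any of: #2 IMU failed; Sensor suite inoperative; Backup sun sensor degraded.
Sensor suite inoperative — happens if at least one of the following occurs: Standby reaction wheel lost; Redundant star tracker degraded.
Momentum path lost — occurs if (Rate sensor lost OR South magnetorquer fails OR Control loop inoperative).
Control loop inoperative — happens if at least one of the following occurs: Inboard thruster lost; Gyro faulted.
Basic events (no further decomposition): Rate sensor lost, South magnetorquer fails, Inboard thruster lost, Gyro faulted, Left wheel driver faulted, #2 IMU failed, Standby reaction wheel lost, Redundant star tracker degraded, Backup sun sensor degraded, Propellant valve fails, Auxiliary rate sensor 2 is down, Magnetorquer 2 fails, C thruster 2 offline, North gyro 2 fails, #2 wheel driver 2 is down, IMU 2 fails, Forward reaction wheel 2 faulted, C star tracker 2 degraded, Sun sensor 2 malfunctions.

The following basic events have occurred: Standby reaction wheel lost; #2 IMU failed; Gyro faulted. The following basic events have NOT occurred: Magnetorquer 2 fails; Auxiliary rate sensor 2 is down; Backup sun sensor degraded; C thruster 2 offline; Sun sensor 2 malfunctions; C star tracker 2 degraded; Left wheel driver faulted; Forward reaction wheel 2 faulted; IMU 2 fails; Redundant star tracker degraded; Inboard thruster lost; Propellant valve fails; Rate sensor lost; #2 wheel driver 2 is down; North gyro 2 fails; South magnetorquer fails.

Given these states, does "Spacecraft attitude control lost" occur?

Control loop inoperative [OR]: Inboard thruster lost=not, Gyro faulted=occurs → at least one input occurs → occurs.
Momentum path lost [OR]: Rate sensor lost=not, South magnetorquer fails=not, Control loop inoperative=occurs → at least one input occurs → occurs.
Sensor suite inoperative [OR]: Standby reaction wheel lost=occurs, Redundant star tracker degraded=not → at least one input occurs → occurs.
Reaction-wheel cluster lost [OR]: #2 IMU failed=occurs, Sensor suite inoperative=occurs, Backup sun sensor degraded=not → at least one input occurs → occurs.
Backup chain lost [AND]: Reaction-wheel cluster lost=occurs, Propellant valve fails=not → not all inputs occur → does not occur.
Thruster branch unavailable [AND]: Magnetorquer 2 fails=not, C thruster 2 offline=not, North gyro 2 fails=not, #2 wheel driver 2 is down=not → not all inputs occur → does not occur.
Control loop 2 unavailable [OR]: Auxiliary rate sensor 2 is down=not, Thruster branch unavailable=not → no input occurs → does not occur.
Momentum path 2 fails [OR]: Control loop 2 unavailable=not, IMU 2 fails=not, Forward reaction wheel 2 faulted=not, C star tracker 2 degraded=not → no input occurs → does not occur.
Sensor suite 2 down [OR]: Left wheel driver faulted=not, Backup chain lost=not, Momentum path 2 fails=not, Sun sensor 2 malfunctions=not → no input occurs → does not occur.
Spacecraft attitude control lost [OR]: Momentum path lost=occurs, Sensor suite 2 down=not → at least one input occurs → occurs.

Yes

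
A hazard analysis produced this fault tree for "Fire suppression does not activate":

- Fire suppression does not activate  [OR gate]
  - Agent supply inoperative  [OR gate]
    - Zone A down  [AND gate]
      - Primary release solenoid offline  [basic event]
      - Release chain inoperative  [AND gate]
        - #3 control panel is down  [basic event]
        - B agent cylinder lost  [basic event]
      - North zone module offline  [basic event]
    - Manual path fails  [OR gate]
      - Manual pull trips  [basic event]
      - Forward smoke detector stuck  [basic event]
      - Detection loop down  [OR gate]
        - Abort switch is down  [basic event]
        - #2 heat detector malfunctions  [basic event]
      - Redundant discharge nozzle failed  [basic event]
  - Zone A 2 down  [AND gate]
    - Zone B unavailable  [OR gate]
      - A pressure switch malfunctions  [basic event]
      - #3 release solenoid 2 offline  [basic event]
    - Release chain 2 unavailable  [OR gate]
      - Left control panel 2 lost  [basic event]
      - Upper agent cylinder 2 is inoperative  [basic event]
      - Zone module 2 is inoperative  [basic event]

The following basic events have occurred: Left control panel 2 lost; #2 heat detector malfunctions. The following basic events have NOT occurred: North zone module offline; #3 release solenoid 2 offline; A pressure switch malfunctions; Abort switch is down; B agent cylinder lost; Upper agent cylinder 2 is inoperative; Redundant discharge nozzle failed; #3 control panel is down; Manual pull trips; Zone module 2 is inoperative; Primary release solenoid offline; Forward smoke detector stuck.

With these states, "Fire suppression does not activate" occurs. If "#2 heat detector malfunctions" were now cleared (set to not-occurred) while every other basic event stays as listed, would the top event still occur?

Counterfactual: set "#2 heat detector malfunctions" to not occurred.
Release chain inoperative [AND]: #3 control panel is down=not, B agent cylinder lost=not → not all inputs occur → does not occur.
Zone A down [AND]: Primary release solenoid offline=not, Release chain inoperative=not, North zone module offline=not → not all inputs occur → does not occur.
Detection loop down [OR]: Abort switch is down=not, #2 heat detector malfunctions=not → no input occurs → does not occur.
Manual path fails [OR]: Manual pull trips=not, Forward smoke detector stuck=not, Detection loop down=not, Redundant discharge nozzle failed=not → no input occurs → does not occur.
Agent supply inoperative [OR]: Zone A down=not, Manual path fails=not → no input occurs → does not occur.
Zone B unavailable [OR]: A pressure switch malfunctions=not, #3 release solenoid 2 offline=not → no input occurs → does not occur.
Release chain 2 unavailable [OR]: Left control panel 2 lost=occurs, Upper agent cylinder 2 is inoperative=not, Zone module 2 is inoperative=not → at least one input occurs → occurs.
Zone A 2 down [AND]: Zone B unavailable=not, Release chain 2 unavailable=occurs → not all inputs occur → does not occur.
Fire suppression does not activate [OR]: Agent supply inoperative=not, Zone A 2 down=not → no input occurs → does not occur.

No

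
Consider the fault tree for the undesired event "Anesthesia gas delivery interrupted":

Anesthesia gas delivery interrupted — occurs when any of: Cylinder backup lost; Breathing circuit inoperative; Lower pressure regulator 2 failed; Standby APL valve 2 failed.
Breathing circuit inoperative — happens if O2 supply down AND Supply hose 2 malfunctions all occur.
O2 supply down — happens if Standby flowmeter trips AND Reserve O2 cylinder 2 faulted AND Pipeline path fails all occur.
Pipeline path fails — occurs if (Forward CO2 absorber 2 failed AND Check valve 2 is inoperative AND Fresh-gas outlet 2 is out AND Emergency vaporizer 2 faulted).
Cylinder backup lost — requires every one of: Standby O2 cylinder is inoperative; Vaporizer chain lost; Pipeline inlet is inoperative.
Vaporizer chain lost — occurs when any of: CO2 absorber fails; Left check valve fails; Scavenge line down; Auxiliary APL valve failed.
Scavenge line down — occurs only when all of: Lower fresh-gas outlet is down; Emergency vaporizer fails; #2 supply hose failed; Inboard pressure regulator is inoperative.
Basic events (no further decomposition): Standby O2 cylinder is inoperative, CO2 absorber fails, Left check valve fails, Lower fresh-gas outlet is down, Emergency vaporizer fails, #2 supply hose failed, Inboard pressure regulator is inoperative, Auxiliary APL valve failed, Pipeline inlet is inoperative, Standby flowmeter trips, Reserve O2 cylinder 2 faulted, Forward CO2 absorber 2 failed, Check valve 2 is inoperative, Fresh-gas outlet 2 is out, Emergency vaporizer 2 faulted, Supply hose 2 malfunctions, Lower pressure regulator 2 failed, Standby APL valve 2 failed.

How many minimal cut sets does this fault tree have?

7

Scavenge line down [AND]: one cut set from each child combined → 1 × 1 × 1 × 1 = 1 cut set(s).
Vaporizer chain lost [OR]: union of children's cut sets → 4 cut set(s).
Cylinder backup lost [AND]: one cut set from each child combined → 1 × 4 × 1 = 4 cut set(s).
Pipeline path fails [AND]: one cut set from each child combined → 1 × 1 × 1 × 1 = 1 cut set(s).
O2 supply down [AND]: one cut set from each child combined → 1 × 1 × 1 = 1 cut set(s).
Breathing circuit inoperative [AND]: one cut set from each child combined → 1 × 1 = 1 cut set(s).
Anesthesia gas delivery interrupted [OR]: union of children's cut sets → 7 cut set(s).
Minimal cut sets: {CO2 absorber fails, Pipeline inlet is inoperative, Standby O2 cylinder is inoperative}; {Left check valve fails, Pipeline inlet is inoperative, Standby O2 cylinder is inoperative}; {#2 supply hose failed, Emergency vaporizer fails, Inboard pressure regulator is inoperative, Lower fresh-gas outlet is down, Pipeline inlet is inoperative, Standby O2 cylinder is inoperative}; {Auxiliary APL valve failed, Pipeline inlet is inoperative, Standby O2 cylinder is inoperative}; {Check valve 2 is inoperative, Emergency vaporizer 2 faulted, Forward CO2 absorber 2 failed, Fresh-gas outlet 2 is out, Reserve O2 cylinder 2 faulted, Standby flowmeter trips, Supply hose 2 malfunctions}; {Lower pressure regulator 2 failed}; {Standby APL valve 2 failed}.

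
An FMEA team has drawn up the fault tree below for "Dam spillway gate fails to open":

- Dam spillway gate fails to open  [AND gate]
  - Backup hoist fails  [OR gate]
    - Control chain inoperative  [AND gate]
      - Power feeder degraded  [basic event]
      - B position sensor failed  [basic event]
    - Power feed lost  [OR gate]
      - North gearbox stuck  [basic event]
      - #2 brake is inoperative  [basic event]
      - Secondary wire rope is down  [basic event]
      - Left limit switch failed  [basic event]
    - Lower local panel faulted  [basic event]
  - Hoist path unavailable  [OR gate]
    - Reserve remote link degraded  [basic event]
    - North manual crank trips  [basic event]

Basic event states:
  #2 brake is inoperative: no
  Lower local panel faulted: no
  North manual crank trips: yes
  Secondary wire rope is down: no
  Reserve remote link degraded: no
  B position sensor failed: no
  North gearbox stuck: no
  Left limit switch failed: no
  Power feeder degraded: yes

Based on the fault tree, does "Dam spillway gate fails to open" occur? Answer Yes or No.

Control chain inoperative [AND]: Power feeder degraded=occurs, B position sensor failed=not → not all inputs occur → does not occur.
Power feed lost [OR]: North gearbox stuck=not, #2 brake is inoperative=not, Secondary wire rope is down=not, Left limit switch failed=not → no input occurs → does not occur.
Backup hoist fails [OR]: Control chain inoperative=not, Power feed lost=not, Lower local panel faulted=not → no input occurs → does not occur.
Hoist path unavailable [OR]: Reserve remote link degraded=not, North manual crank trips=occurs → at least one input occurs → occurs.
Dam spillway gate fails to open [AND]: Backup hoist fails=not, Hoist path unavailable=occurs → not all inputs occur → does not occur.

No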